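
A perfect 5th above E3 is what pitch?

Counting five letter names up from E lands on B.
Moving 7 semitones up from E3 (the size of a perfect fifth) reaches B3.

B3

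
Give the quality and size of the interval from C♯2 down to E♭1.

A6

Descending from C#2 to Eb1 is the same interval as ascending Eb1 to C#2.
E to C spans six letter names (E-F-G-A-B-C) — that makes it a sixth of some quality.
The major sixth is 9 semitones; here we have 10, one semitone wider: augmented.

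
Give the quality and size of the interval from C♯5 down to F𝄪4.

Descending from C#5 to F##4 is the same interval as ascending F##4 to C#5.
F to C spans five letter names (F-G-A-B-C): a fifth.
F##4 to C#5 spans 6 semitones — one semitone narrower than the perfect fifth (7) — giving a diminished fifth.

diminished 5th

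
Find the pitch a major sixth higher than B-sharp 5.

G-double-sharp 6

The sixth takes the letter from B up to G.
A major sixth is 9 semitones; 9 semitones up from B#5 gives G##6.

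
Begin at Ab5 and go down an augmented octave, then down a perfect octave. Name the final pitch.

Abb3

Ab5 down an augmented octave → Abb4 (13 semitones).
A perfect octave down from Abb4 is Abb3.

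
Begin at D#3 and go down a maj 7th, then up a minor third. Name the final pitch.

D#3 down a major seventh → E2 (11 semitones).
Up a minor third from E2: G2 (3 semitones up).

G2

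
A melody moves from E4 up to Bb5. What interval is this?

d12

E to B spans five letter names (E-F-G-A-B), plus an octave — that makes it a twelfth of some quality.
E4 to Bb5 spans 18 semitones — one semitone narrower than the perfect twelfth (19) — giving a diminished twelfth.
(Equivalently, a compound diminished fifth: a diminished fifth plus an octave.)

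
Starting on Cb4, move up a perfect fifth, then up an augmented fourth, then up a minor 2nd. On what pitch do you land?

Cb4 up a perfect fifth → Gb4 (7 semitones).
An augmented fourth up from Gb4 is C5.
Up a minor second from C5: Db5 (1 semitone up).

Db5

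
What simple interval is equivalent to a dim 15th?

Take out an octave (7 from the number): 15 − 7 = 8.
Quality carries through unchanged, so the simple form is a diminished octave.

diminished 8th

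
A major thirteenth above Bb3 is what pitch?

G5

Counting six letter names plus an octave up from B lands on G.
Moving 21 semitones up from Bb3 (the size of a major thirteenth) reaches G5.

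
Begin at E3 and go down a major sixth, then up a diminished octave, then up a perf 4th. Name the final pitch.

A major sixth down from E3 is G2.
Up a diminished octave from G2: Gb3 (11 semitones up).
Up a perfect fourth from Gb3: Cb4 (5 semitones up).

Cb4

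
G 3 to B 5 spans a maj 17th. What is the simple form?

major third

Subtracting seven from the interval number removes an octave: 17 − 14 = 3.
So a major seventeenth is 2 octaves plus a major third. The quality is unchanged.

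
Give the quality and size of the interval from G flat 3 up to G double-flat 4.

G to G is the same letter name, plus an octave — that makes it an octave of some quality.
Gb3 to Gbb4 spans 11 semitones — one semitone narrower than the perfect octave (12) — giving a diminished octave.

d8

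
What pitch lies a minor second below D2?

C#2

Counting two letter names down from D lands on C.
Moving 1 semitone down from D2 (the size of a minor second) reaches C#2.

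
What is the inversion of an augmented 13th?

First reduce the compound augmented thirteenth to its simple form, an augmented sixth.
The rule of nine gives the new number: 9 − 6 = 3, so a sixth becomes a third.
Quality inverts too: augmented becomes diminished. That makes the inversion a diminished third.

diminished third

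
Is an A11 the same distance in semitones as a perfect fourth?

An augmented eleventh spans 18 semitones; a perfect fourth spans 5 semitones. They differ by 13.

No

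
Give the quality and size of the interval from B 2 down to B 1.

Descending from B2 to B1 is the same interval as ascending B1 to B2.
B to B is the same letter name, plus an octave: an octave.
B1 to B2 is 12 semitones, matching the perfect octave exactly, so the quality is perfect.

perfect octave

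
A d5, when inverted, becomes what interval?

augmented fourth

The rule of nine gives the new number: 9 − 5 = 4, so a fifth becomes a fourth.
The quality also flips — diminished becomes augmented — giving an augmented fourth.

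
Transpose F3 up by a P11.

Bb4

Counting four letter names plus an octave up from F lands on B.
A perfect eleventh is 17 semitones; 17 semitones up from F3 gives Bb4.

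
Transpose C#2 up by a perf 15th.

A fifteenth keeps the letter name C, two octaves up from C.
A perfect fifteenth spans 24 semitones, so from C#2 the target pitch is C#4.

C#4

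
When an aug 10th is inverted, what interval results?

d6

First reduce the compound augmented tenth to its simple form, an augmented third.
The rule of nine gives the new number: 9 − 3 = 6, so a third becomes a sixth.
Quality inverts too: augmented becomes diminished. That makes the inversion a diminished sixth.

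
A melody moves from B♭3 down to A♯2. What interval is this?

Descending from Bb3 to A#2 is the same interval as ascending A#2 to Bb3.
A to B spans two letter names (A-B), plus an octave — that makes it a ninth of some quality.
A major ninth would be 14 semitones; A#2 to Bb3 is 12, two semitones narrower, so the interval is diminished.

diminished ninth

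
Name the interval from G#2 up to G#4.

G to G is the same letter name, plus 2 octaves: a fifteenth.
G#2 to G#4 is 24 semitones, matching the perfect fifteenth exactly, so the quality is perfect.
(Equivalently, a compound perfect octave: a perfect octave plus an octave.)

perfect fifteenth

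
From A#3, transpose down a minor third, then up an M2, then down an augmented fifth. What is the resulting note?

A#3 down a minor third → F##3 (3 semitones).
F##3 up a major second → G##3 (2 semitones).
G##3 down an augmented fifth → C#3 (8 semitones).

C#3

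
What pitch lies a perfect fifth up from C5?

G5

Five letter names up from C: G.
Moving 7 semitones up from C5 (the size of a perfect fifth) reaches G5.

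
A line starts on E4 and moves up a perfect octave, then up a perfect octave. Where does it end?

E4 up a perfect octave → E5 (12 semitones).
E5 up a perfect octave → E6 (12 semitones).

E6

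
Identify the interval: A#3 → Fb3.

doubly augmented 3rd

Descending from A#3 to Fb3 is the same interval as ascending Fb3 to A#3.
F to A spans three letter names (F-G-A), so the interval is some kind of third.
A major third would be 4 semitones; Fb3 to A#3 is 6, two semitones wider, so the interval is doubly augmented.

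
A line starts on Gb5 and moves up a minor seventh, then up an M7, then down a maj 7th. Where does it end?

A minor seventh up from Gb5 is Fb6.
Up a major seventh from Fb6: Eb7 (11 semitones up).
A major seventh down from Eb7 is Fb6.

Fb6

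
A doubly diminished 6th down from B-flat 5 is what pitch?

D-double-sharp 5

The sixth takes the letter from B down to D.
A doubly diminished sixth is 6 semitones; 6 semitones down from Bb5 gives D##5.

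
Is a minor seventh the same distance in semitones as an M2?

A minor seventh is 10 semitones but a major second is 2 semitones — different sizes.

No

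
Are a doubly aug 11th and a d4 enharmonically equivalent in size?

19 semitones (doubly augmented eleventh) vs 4 semitones (diminished fourth): not equal.

No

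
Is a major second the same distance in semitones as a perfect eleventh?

A major second is 2 semitones but a perfect eleventh is 17 semitones — different sizes.

No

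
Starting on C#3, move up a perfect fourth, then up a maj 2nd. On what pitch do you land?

C#3 up a perfect fourth → F#3 (5 semitones).
Up a major second from F#3: G#3 (2 semitones up).

G#3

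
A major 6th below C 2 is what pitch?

E flat 1

The sixth takes the letter from C down to E.
A major sixth is 9 semitones; 9 semitones down from C2 gives Eb1.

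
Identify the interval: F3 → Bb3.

F to B spans four letter names (F-G-A-B) — that makes it a fourth of some quality.
The perfect fourth spans 5 semitones, and F3 to Bb3 is exactly 5 semitones — so this is a perfect fourth.

perfect fourth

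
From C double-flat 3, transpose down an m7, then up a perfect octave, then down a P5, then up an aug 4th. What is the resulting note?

Down a minor seventh from Cbb3: Dbb2 (10 semitones down).
A perfect octave up from Dbb2 is Dbb3.
Dbb3 down a perfect fifth → Gbb2 (7 semitones).
Up an augmented fourth from Gbb2: Cb3 (6 semitones up).

C flat 3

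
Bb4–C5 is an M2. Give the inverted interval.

Inverted interval numbers add to nine, so a second pairs with a seventh (2 + 7 = 9).
Quality inverts too: major becomes minor. That makes the inversion a minor seventh.

minor seventh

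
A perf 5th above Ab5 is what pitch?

Five letter names up from A: E.
A perfect fifth spans 7 semitones, so from Ab5 the target pitch is Eb6.

Eb6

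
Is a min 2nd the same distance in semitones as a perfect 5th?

1 semitone (minor second) vs 7 semitones (perfect fifth): not equal.

No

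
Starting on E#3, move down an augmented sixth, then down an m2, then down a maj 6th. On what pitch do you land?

Down an augmented sixth from E#3: G2 (10 semitones down).
G2 down a minor second → F#2 (1 semitone).
Down a major sixth from F#2: A1 (9 semitones down).

A1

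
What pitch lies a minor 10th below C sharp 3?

Counting three letter names plus an octave down from C lands on A.
A minor tenth is 15 semitones; 15 semitones down from C#3 gives A#1.

A sharp 1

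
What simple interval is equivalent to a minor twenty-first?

Take out 2 octaves (14 from the number): 21 − 14 = 7.
So a minor twenty-first is 2 octaves plus a minor seventh. The quality is unchanged.

m7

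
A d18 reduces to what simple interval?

Take out 2 octaves (14 from the number): 18 − 14 = 4.
That makes a diminished eighteenth a compound diminished fourth — 2 octaves plus a diminished fourth.

diminished 4th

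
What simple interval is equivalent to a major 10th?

major 3rd

Subtracting seven from the interval number removes an octave: 10 − 7 = 3.
So a major tenth is an octave plus a major third. The quality is unchanged.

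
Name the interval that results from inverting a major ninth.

First reduce the compound major ninth to its simple form, a major second.
The rule of nine gives the new number: 9 − 2 = 7, so a second becomes a seventh.
And major becomes minor under inversion, so we get a minor seventh.

minor seventh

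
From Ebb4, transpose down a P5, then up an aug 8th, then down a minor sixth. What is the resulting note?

C4

A perfect fifth down from Ebb4 is Abb3.
An augmented octave up from Abb3 is Ab4.
Down a minor sixth from Ab4: C4 (8 semitones down).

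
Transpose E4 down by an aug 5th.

Counting five letter names down from E lands on A.
An augmented fifth is 8 semitones; 8 semitones down from E4 gives Ab3.

Ab3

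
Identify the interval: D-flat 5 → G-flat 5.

perfect fourth

D to G spans four letter names (D-E-F-G): a fourth.
Counting semitones, Db5→Gb5 is 5, which is the perfect fourth.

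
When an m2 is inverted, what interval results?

The rule of nine gives the new number: 9 − 2 = 7, so a second becomes a seventh.
Quality inverts too: minor becomes major. That makes the inversion a major seventh.

M7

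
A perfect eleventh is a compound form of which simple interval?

P4

Take out an octave (7 from the number): 11 − 7 = 4.
Quality carries through unchanged, so the simple form is a perfect fourth.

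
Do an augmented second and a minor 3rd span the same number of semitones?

Yes

An augmented second = 3 semitones = a minor third; enharmonically equal.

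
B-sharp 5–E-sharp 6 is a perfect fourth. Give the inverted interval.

perfect 5th

Inverted interval numbers add to nine, so a fourth pairs with a fifth (4 + 5 = 9).
And perfect stays perfect under inversion, so we get a perfect fifth.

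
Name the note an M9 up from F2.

The ninth's letter: F up two letter names plus an octave → G.
A major ninth is 14 semitones; 14 semitones up from F2 gives G3.

G3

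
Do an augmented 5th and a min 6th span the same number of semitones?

An augmented fifth spans 8 semitones, and a minor sixth also spans 8 semitones — they're enharmonic.

Yes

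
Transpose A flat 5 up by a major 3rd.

Counting three letter names up from A lands on C.
Moving 4 semitones up from Ab5 (the size of a major third) reaches C6.

C 6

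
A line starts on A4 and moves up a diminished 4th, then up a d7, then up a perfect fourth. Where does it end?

A4 up a diminished fourth → Db5 (4 semitones).
Db5 up a diminished seventh → Cbb6 (9 semitones).
Up a perfect fourth from Cbb6: Fbb6 (5 semitones up).

Fbb6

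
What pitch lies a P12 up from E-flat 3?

The twelfth's letter: E up five letter names plus an octave → B.
A perfect twelfth spans 19 semitones, so from Eb3 the target pitch is Bb4.

B-flat 4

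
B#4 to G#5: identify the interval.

m6

B to G spans six letter names (B-C-D-E-F-G): a sixth.
At 8 semitones, B#4→G#5 falls one short of a major sixth: minor.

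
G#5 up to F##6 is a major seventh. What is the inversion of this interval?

m2

Inverted interval numbers add to nine, so a seventh pairs with a second (7 + 2 = 9).
Quality inverts too: major becomes minor. That makes the inversion a minor second.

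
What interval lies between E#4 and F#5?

E to F spans two letter names (E-F), plus an octave, so the interval is some kind of ninth.
A major ninth would be 14 semitones, but E#4 to F#5 is 13 — one semitone narrower, making it a minor ninth.
(Equivalently, a compound minor second: a minor second plus an octave.)

minor ninth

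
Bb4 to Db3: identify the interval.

major 13th

Descending from Bb4 to Db3 is the same interval as ascending Db3 to Bb4.
D to B spans six letter names (D-E-F-G-A-B), plus an octave: a thirteenth.
Counting semitones, Db3→Bb4 is 21, which is the major thirteenth.
(Equivalently, a compound major sixth: a major sixth plus an octave.)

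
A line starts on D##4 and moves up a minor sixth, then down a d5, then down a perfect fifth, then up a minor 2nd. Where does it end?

A minor sixth up from D##4 is B#4.
Down a diminished fifth from B#4: E##4 (6 semitones down).
A perfect fifth down from E##4 is A##3.
Up a minor second from A##3: B#3 (1 semitone up).

B#3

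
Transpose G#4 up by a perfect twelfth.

Counting five letter names plus an octave up from G lands on D.
A perfect twelfth spans 19 semitones, so from G#4 the target pitch is D#6.

D#6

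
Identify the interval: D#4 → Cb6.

doubly diminished fourteenth

D to C spans seven letter names (D-E-F-G-A-B-C), plus an octave — that makes it a fourteenth of some quality.
The major fourteenth is 23 semitones; here we have 20, three semitones narrower: doubly diminished.
(Equivalently, a compound doubly diminished seventh: a doubly diminished seventh plus an octave.)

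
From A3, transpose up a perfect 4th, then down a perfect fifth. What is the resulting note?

A3 up a perfect fourth → D4 (5 semitones).
Down a perfect fifth from D4: G3 (7 semitones down).

G3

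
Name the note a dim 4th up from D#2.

G2

Counting four letter names up from D lands on G.
A diminished fourth spans 4 semitones, so from D#2 the target pitch is G2.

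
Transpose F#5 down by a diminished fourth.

C##5

Four letter names down from F: C.
A diminished fourth spans 4 semitones, so from F#5 the target pitch is C##5.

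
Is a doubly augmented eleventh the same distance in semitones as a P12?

A doubly augmented eleventh = 19 semitones = a perfect twelfth; enharmonically equal.

Yes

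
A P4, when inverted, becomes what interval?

P5

Inverted interval numbers add to nine, so a fourth pairs with a fifth (4 + 5 = 9).
The quality also flips — perfect stays perfect — giving a perfect fifth.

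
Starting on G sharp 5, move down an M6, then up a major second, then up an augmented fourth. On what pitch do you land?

F double-sharp 5

A major sixth down from G#5 is B4.
B4 up a major second → C#5 (2 semitones).
Up an augmented fourth from C#5: F##5 (6 semitones up).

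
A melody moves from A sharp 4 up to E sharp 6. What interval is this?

A to E spans five letter names (A-B-C-D-E), plus an octave — that makes it a twelfth of some quality.
The perfect twelfth spans 19 semitones, and A#4 to E#6 is exactly 19 semitones — so this is a perfect twelfth.
(Equivalently, a compound perfect fifth: a perfect fifth plus an octave.)

perfect twelfth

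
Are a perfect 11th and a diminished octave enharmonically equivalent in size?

No

17 semitones (perfect eleventh) vs 11 semitones (diminished octave): not equal.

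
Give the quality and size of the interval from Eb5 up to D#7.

augmented fourteenth

E to D spans seven letter names (E-F-G-A-B-C-D), plus an octave: a fourteenth.
Eb5 to D#7 spans 24 semitones — one semitone wider than the major fourteenth (23) — giving an augmented fourteenth.
(Equivalently, a compound augmented seventh: an augmented seventh plus an octave.)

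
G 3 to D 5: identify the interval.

G to D spans five letter names (G-A-B-C-D), plus an octave: a twelfth.
The perfect twelfth spans 19 semitones, and G3 to D5 is exactly 19 semitones — so this is a perfect twelfth.
(Equivalently, a compound perfect fifth: a perfect fifth plus an octave.)

perfect twelfth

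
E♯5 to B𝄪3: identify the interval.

Descending from E#5 to B##3 is the same interval as ascending B##3 to E#5.
B to E spans four letter names (B-C-D-E), plus an octave: an eleventh.
The perfect eleventh is 17 semitones; here we have 16, one semitone narrower: diminished.
(Equivalently, a compound diminished fourth: a diminished fourth plus an octave.)

diminished 11th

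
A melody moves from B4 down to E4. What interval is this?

perfect fifth

Descending from B4 to E4 is the same interval as ascending E4 to B4.
E to B spans five letter names (E-F-G-A-B): a fifth.
Counting semitones, E4→B4 is 7, which is the perfect fifth.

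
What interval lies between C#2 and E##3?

C to E spans three letter names (C-D-E), plus an octave — that makes it a tenth of some quality.
A major tenth would be 16 semitones; C#2 to E##3 is 17, one semitone wider, so the interval is augmented.
(Equivalently, a compound augmented third: an augmented third plus an octave.)

augmented tenth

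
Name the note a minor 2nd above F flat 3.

Counting two letter names up from F lands on G.
Moving 1 semitone up from Fb3 (the size of a minor second) reaches Gbb3.

G double-flat 3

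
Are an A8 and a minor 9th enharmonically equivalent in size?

An augmented octave = 13 semitones = a minor ninth; enharmonically equal.

Yes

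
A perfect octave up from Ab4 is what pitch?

For an octave the letter name doesn't change: still A, an octave up.
A perfect octave is 12 semitones; 12 semitones up from Ab4 gives Ab5.

Ab5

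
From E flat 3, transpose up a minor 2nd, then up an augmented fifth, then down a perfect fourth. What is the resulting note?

G 3

A minor second up from Eb3 is Fb3.
Fb3 up an augmented fifth → C4 (8 semitones).
Down a perfect fourth from C4: G3 (5 semitones down).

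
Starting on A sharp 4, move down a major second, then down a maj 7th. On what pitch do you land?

A 3

A major second down from A#4 is G#4.
Down a major seventh from G#4: A3 (11 semitones down).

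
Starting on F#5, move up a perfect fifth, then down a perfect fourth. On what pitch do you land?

Up a perfect fifth from F#5: C#6 (7 semitones up).
C#6 down a perfect fourth → G#5 (5 semitones).

G#5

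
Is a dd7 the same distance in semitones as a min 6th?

A doubly diminished seventh = 8 semitones = a minor sixth; enharmonically equal.

Yes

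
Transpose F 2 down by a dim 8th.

F-sharp 1

The letter stays F (same as the start), shifted an octave down.
A diminished octave spans 11 semitones, so from F2 the target pitch is F#1.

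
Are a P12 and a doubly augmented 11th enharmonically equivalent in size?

Yes

A perfect twelfth spans 19 semitones, and a doubly augmented eleventh also spans 19 semitones — they're enharmonic.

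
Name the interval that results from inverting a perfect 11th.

First reduce the compound perfect eleventh to its simple form, a perfect fourth.
Interval numbers invert to sum to nine: 4 + 5 = 9, so a fourth inverts to a fifth.
And perfect stays perfect under inversion, so we get a perfect fifth.

P5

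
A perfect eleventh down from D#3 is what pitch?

A#1

The eleventh's letter: D down four letter names plus an octave → A.
A perfect eleventh is 17 semitones; 17 semitones down from D#3 gives A#1.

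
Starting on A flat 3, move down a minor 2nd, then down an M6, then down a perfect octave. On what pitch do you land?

B flat 1

Down a minor second from Ab3: G3 (1 semitone down).
Down a major sixth from G3: Bb2 (9 semitones down).
Down a perfect octave from Bb2: Bb1 (12 semitones down).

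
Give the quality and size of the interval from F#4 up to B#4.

F to B spans four letter names (F-G-A-B) — that makes it a fourth of some quality.
F#4 to B#4 spans 6 semitones — one semitone wider than the perfect fourth (5) — giving an augmented fourth.

augmented fourth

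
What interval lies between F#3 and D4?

F to D spans six letter names (F-G-A-B-C-D): a sixth.
F#3 to D4 is 8 semitones, a half step short of the major sixth (9), so this is minor.

minor sixth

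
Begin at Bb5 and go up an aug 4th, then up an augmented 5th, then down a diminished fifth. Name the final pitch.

Up an augmented fourth from Bb5: E6 (6 semitones up).
E6 up an augmented fifth → B#6 (8 semitones).
A diminished fifth down from B#6 is E##6.

E##6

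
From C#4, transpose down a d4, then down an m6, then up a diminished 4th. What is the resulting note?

A diminished fourth down from C#4 is G##3.
Down a minor sixth from G##3: B##2 (8 semitones down).
Up a diminished fourth from B##2: E#3 (4 semitones up).

E#3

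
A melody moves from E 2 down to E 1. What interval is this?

Descending from E2 to E1 is the same interval as ascending E1 to E2.
E to E is the same letter name, plus an octave — that makes it an octave of some quality.
E1 to E2 is 12 semitones, matching the perfect octave exactly, so the quality is perfect.

perfect octave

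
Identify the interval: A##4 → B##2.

minor 14th

Descending from A##4 to B##2 is the same interval as ascending B##2 to A##4.
B to A spans seven letter names (B-C-D-E-F-G-A), plus an octave: a fourteenth.
At 22 semitones, B##2→A##4 falls one short of a major fourteenth: minor.
(Equivalently, a compound minor seventh: a minor seventh plus an octave.)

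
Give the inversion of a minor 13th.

major third

First reduce the compound minor thirteenth to its simple form, a minor sixth.
Interval numbers invert to sum to nine: 6 + 3 = 9, so a sixth inverts to a third.
The quality also flips — minor becomes major — giving a major third.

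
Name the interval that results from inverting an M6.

minor 3rd

Interval numbers invert to sum to nine: 6 + 3 = 9, so a sixth inverts to a third.
The quality also flips — major becomes minor — giving a minor third.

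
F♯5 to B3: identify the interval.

Descending from F#5 to B3 is the same interval as ascending B3 to F#5.
B to F spans five letter names (B-C-D-E-F), plus an octave, so the interval is some kind of twelfth.
The perfect twelfth spans 19 semitones, and B3 to F#5 is exactly 19 semitones — so this is a perfect twelfth.
(Equivalently, a compound perfect fifth: a perfect fifth plus an octave.)

perfect twelfth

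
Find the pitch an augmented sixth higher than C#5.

A##5

Counting six letter names up from C lands on A.
An augmented sixth spans 10 semitones, so from C#5 the target pitch is A##5.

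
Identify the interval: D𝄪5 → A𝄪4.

perfect fourth

Descending from D##5 to A##4 is the same interval as ascending A##4 to D##5.
A to D spans four letter names (A-B-C-D): a fourth.
Counting semitones, A##4→D##5 is 5, which is the perfect fourth.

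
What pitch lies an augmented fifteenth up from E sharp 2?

E double-sharp 4

A fifteenth keeps the letter name E, two octaves up from E.
An augmented fifteenth spans 25 semitones, so from E#2 the target pitch is E##4.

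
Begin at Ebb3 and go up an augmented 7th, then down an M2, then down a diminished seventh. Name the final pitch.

D#3

An augmented seventh up from Ebb3 is D4.
A major second down from D4 is C4.
Down a diminished seventh from C4: D#3 (9 semitones down).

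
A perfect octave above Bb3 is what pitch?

The letter stays B (same as the start), shifted an octave up.
A perfect octave spans 12 semitones, so from Bb3 the target pitch is Bb4.

Bb4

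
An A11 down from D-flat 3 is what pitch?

Counting four letter names plus an octave down from D lands on A.
An augmented eleventh spans 18 semitones, so from Db3 the target pitch is Abb1.

A-double-flat 1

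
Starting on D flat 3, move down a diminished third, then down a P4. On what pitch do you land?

Db3 down a diminished third → B2 (2 semitones).
B2 down a perfect fourth → F#2 (5 semitones).

F sharp 2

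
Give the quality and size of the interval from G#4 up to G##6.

G to G is the same letter name, plus 2 octaves: a fifteenth.
A perfect fifteenth would be 24 semitones; G#4 to G##6 is 25, one semitone wider, so the interval is augmented.
(Equivalently, a compound augmented octave: an augmented octave plus an octave.)

augmented fifteenth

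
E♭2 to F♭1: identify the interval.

Descending from Eb2 to Fb1 is the same interval as ascending Fb1 to Eb2.
F to E spans seven letter names (F-G-A-B-C-D-E), so the interval is some kind of seventh.
Counting semitones, Fb1→Eb2 is 11, which is the major seventh.

major 7th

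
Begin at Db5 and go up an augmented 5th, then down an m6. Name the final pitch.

C#5

Db5 up an augmented fifth → A5 (8 semitones).
A minor sixth down from A5 is C#5.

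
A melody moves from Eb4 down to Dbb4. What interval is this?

augmented second

Descending from Eb4 to Dbb4 is the same interval as ascending Dbb4 to Eb4.
D to E spans two letter names (D-E), so the interval is some kind of second.
A major second would be 2 semitones; Dbb4 to Eb4 is 3, one semitone wider, so the interval is augmented.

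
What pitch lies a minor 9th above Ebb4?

Fbb5

Two letters up from E (plus an octave) reaches F.
Moving 13 semitones up from Ebb4 (the size of a minor ninth) reaches Fbb5.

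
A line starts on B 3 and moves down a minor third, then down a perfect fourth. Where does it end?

D sharp 3

Down a minor third from B3: G#3 (3 semitones down).
G#3 down a perfect fourth → D#3 (5 semitones).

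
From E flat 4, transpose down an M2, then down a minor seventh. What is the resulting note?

E flat 3

Down a major second from Eb4: Db4 (2 semitones down).
A minor seventh down from Db4 is Eb3.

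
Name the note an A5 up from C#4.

Counting five letter names up from C lands on G.
An augmented fifth is 8 semitones; 8 semitones up from C#4 gives G##4.

G##4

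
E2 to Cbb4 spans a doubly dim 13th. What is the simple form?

Take out an octave (7 from the number): 13 − 7 = 6.
So a doubly diminished thirteenth is an octave plus a doubly diminished sixth. The quality is unchanged.

doubly diminished 6th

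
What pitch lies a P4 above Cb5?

The fourth takes the letter from C up to F.
A perfect fourth spans 5 semitones, so from Cb5 the target pitch is Fb5.

Fb5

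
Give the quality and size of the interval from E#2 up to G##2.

M3

E to G spans three letter names (E-F-G), so the interval is some kind of third.
E#2 to G##2 is 4 semitones, matching the major third exactly, so the quality is major.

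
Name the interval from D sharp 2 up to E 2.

D to E spans two letter names (D-E) — that makes it a second of some quality.
At 1 semitone, D#2→E2 falls one short of a major second: minor.

minor 2nd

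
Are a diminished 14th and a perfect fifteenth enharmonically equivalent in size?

A diminished fourteenth is 21 semitones but a perfect fifteenth is 24 semitones — different sizes.

No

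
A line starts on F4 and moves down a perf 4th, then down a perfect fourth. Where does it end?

G3

A perfect fourth down from F4 is C4.
Down a perfect fourth from C4: G3 (5 semitones down).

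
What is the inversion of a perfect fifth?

The rule of nine gives the new number: 9 − 5 = 4, so a fifth becomes a fourth.
Quality inverts too: perfect stays perfect. That makes the inversion a perfect fourth.

perfect fourth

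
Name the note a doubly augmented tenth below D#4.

Bbb2

The tenth's letter: D down three letter names plus an octave → B.
A doubly augmented tenth spans 18 semitones, so from D#4 the target pitch is Bbb2.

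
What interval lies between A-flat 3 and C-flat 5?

minor tenth

A to C spans three letter names (A-B-C), plus an octave: a tenth.
Ab3 to Cb5 is 15 semitones, a half step short of the major tenth (16), so this is minor.
(Equivalently, a compound minor third: a minor third plus an octave.)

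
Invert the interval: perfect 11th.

P5

First reduce the compound perfect eleventh to its simple form, a perfect fourth.
Inverted interval numbers add to nine, so a fourth pairs with a fifth (4 + 5 = 9).
The quality also flips — perfect stays perfect — giving a perfect fifth.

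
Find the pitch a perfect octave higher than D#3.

An octave keeps the letter name D, an octave up from D.
A perfect octave spans 12 semitones, so from D#3 the target pitch is D#4.

D#4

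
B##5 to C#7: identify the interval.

diminished ninth

B to C spans two letter names (B-C), plus an octave — that makes it a ninth of some quality.
The major ninth is 14 semitones; here we have 12, two semitones narrower: diminished.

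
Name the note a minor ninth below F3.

Two letters down from F (plus an octave) reaches E.
A minor ninth spans 13 semitones, so from F3 the target pitch is E2.

E2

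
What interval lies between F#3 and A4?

minor tenth

F to A spans three letter names (F-G-A), plus an octave — that makes it a tenth of some quality.
A major tenth would be 16 semitones, but F#3 to A4 is 15 — one semitone narrower, making it a minor tenth.
(Equivalently, a compound minor third: a minor third plus an octave.)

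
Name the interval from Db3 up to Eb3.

major 2nd

D to E spans two letter names (D-E): a second.
The major second spans 2 semitones, and Db3 to Eb3 is exactly 2 semitones — so this is a major second.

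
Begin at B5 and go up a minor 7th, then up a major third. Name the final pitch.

B5 up a minor seventh → A6 (10 semitones).
A6 up a major third → C#7 (4 semitones).

C#7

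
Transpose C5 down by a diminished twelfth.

Five letters down from C (plus an octave) reaches F.
A diminished twelfth is 18 semitones; 18 semitones down from C5 gives F#3.

F#3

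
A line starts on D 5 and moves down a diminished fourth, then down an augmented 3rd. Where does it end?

A diminished fourth down from D5 is A#4.
A#4 down an augmented third → F4 (5 semitones).

F 4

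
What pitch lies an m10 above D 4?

F 5

The tenth's letter: D up three letter names plus an octave → F.
A minor tenth spans 15 semitones, so from D4 the target pitch is F5.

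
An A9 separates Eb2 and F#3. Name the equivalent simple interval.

augmented second

Subtracting seven from the interval number removes an octave: 9 − 7 = 2.
That makes an augmented ninth a compound augmented second — an octave plus an augmented second.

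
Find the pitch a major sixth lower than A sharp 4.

Counting six letter names down from A lands on C.
Moving 9 semitones down from A#4 (the size of a major sixth) reaches C#4.

C sharp 4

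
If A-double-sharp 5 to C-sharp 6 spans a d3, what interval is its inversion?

The rule of nine gives the new number: 9 − 3 = 6, so a third becomes a sixth.
And diminished becomes augmented under inversion, so we get an augmented sixth.

augmented 6th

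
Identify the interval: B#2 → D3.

diminished third

B to D spans three letter names (B-C-D): a third.
B#2 to D3 spans 2 semitones — two semitones narrower than the major third (4) — giving a diminished third.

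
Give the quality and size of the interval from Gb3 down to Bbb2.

Descending from Gb3 to Bbb2 is the same interval as ascending Bbb2 to Gb3.
B to G spans six letter names (B-C-D-E-F-G): a sixth.
The major sixth spans 9 semitones, and Bbb2 to Gb3 is exactly 9 semitones — so this is a major sixth.

major sixth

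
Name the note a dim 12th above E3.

The twelfth's letter: E up five letter names plus an octave → B.
A diminished twelfth spans 18 semitones, so from E3 the target pitch is Bb4.

Bb4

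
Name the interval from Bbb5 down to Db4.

Descending from Bbb5 to Db4 is the same interval as ascending Db4 to Bbb5.
D to B spans six letter names (D-E-F-G-A-B), plus an octave, so the interval is some kind of thirteenth.
At 20 semitones, Db4→Bbb5 falls one short of a major thirteenth: minor.
(Equivalently, a compound minor sixth: a minor sixth plus an octave.)

minor 13th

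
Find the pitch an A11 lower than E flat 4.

Four letters down from E (plus an octave) reaches B.
An augmented eleventh is 18 semitones; 18 semitones down from Eb4 gives Bbb2.

B double-flat 2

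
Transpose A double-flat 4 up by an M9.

B double-flat 5

Two letters up from A (plus an octave) reaches B.
Moving 14 semitones up from Abb4 (the size of a major ninth) reaches Bbb5.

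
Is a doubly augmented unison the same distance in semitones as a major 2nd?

Both span 2 semitones: a doubly augmented unison and a major second are the same chromatic distance.

Yes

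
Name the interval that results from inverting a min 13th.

First reduce the compound minor thirteenth to its simple form, a minor sixth.
Interval numbers invert to sum to nine: 6 + 3 = 9, so a sixth inverts to a third.
The quality also flips — minor becomes major — giving a major third.

major 3rd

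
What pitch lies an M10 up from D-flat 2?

Three letters up from D (plus an octave) reaches F.
A major tenth is 16 semitones; 16 semitones up from Db2 gives F3.

F 3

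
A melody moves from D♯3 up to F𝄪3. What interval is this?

D to F spans three letter names (D-E-F), so the interval is some kind of third.
The major third spans 4 semitones, and D#3 to F##3 is exactly 4 semitones — so this is a major third.

M3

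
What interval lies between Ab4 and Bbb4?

m2

A to B spans two letter names (A-B): a second.
Ab4 to Bbb4 is 1 semitone, a half step short of the major second (2), so this is minor.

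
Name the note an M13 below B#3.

Six letters down from B (plus an octave) reaches D.
A major thirteenth spans 21 semitones, so from B#3 the target pitch is D#2.

D#2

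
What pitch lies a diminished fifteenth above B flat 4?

The letter stays B (same as the start), shifted two octaves up.
Moving 23 semitones up from Bb4 (the size of a diminished fifteenth) reaches Bbb6.

B double-flat 6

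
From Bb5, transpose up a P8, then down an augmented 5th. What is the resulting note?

Ebb6

A perfect octave up from Bb5 is Bb6.
Down an augmented fifth from Bb6: Ebb6 (8 semitones down).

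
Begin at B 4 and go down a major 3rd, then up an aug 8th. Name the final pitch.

G sharp 5

A major third down from B4 is G4.
Up an augmented octave from G4: G#5 (13 semitones up).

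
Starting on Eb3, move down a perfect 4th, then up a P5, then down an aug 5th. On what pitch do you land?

Down a perfect fourth from Eb3: Bb2 (5 semitones down).
Bb2 up a perfect fifth → F3 (7 semitones).
Down an augmented fifth from F3: Bbb2 (8 semitones down).

Bbb2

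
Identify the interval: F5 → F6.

F to F is the same letter name, plus an octave — that makes it an octave of some quality.
The perfect octave spans 12 semitones, and F5 to F6 is exactly 12 semitones — so this is a perfect octave.

perfect octave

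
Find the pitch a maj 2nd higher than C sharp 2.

D sharp 2

The second takes the letter from C up to D.
A major second is 2 semitones; 2 semitones up from C#2 gives D#2.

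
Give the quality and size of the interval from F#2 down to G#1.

Descending from F#2 to G#1 is the same interval as ascending G#1 to F#2.
G to F spans seven letter names (G-A-B-C-D-E-F) — that makes it a seventh of some quality.
G#1 to F#2 is 10 semitones, a half step short of the major seventh (11), so this is minor.

minor seventh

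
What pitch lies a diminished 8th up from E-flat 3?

E-double-flat 4

For an octave the letter name doesn't change: still E, an octave up.
A diminished octave spans 11 semitones, so from Eb3 the target pitch is Ebb4.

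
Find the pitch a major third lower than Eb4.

Cb4

Counting three letter names down from E lands on C.
A major third is 4 semitones; 4 semitones down from Eb4 gives Cb4.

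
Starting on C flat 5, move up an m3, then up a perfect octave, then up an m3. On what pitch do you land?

A minor third up from Cb5 is Ebb5.
A perfect octave up from Ebb5 is Ebb6.
Up a minor third from Ebb6: Gbb6 (3 semitones up).

G double-flat 6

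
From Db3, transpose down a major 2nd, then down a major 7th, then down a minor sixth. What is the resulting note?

Down a major second from Db3: Cb3 (2 semitones down).
Down a major seventh from Cb3: Dbb2 (11 semitones down).
Dbb2 down a minor sixth → Fb1 (8 semitones).

Fb1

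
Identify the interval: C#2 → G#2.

P5

C to G spans five letter names (C-D-E-F-G): a fifth.
Counting semitones, C#2→G#2 is 7, which is the perfect fifth.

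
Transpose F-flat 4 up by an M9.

G-flat 5

Two letters up from F (plus an octave) reaches G.
Moving 14 semitones up from Fb4 (the size of a major ninth) reaches Gb5.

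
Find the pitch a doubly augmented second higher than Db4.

The second takes the letter from D up to E.
Moving 4 semitones up from Db4 (the size of a doubly augmented second) reaches E#4.

E#4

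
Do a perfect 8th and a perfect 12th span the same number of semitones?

A perfect octave spans 12 semitones; a perfect twelfth spans 19 semitones. They differ by 7.

No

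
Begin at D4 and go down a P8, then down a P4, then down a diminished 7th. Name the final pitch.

D4 down a perfect octave → D3 (12 semitones).
Down a perfect fourth from D3: A2 (5 semitones down).
A diminished seventh down from A2 is B#1.

B#1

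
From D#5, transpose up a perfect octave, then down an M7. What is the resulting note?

E5

D#5 up a perfect octave → D#6 (12 semitones).
A major seventh down from D#6 is E5.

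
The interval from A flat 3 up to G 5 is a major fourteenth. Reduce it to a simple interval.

M7

Each octave removed subtracts seven from the number: 14 − 7 = 7.
That makes a major fourteenth a compound major seventh — an octave plus a major seventh.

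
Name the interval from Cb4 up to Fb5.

C to F spans four letter names (C-D-E-F), plus an octave, so the interval is some kind of eleventh.
Cb4 to Fb5 is 17 semitones, matching the perfect eleventh exactly, so the quality is perfect.
(Equivalently, a compound perfect fourth: a perfect fourth plus an octave.)

perfect eleventh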